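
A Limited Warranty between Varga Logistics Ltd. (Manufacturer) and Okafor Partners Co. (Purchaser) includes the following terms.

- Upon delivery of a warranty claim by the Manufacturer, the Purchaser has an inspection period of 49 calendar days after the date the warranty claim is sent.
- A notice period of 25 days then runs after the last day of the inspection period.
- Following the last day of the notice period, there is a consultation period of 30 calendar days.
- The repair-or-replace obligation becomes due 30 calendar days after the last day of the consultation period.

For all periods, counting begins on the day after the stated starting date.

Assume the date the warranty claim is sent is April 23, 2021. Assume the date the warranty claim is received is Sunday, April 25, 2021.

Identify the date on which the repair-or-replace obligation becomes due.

Adding 49 calendar days to April 23, 2021 gives June 11, 2021, which is the last day of the inspection period.
The last day of the notice period: June 11, 2021 + 25 days = July 6, 2021.
The last day of the consultation period: 30 calendar days after July 6, 2021 is August 5, 2021.
Adding 30 calendar days to August 5, 2021 gives September 4, 2021, which is the date on which the repair-or-replace obligation becomes due.

September 4, 2021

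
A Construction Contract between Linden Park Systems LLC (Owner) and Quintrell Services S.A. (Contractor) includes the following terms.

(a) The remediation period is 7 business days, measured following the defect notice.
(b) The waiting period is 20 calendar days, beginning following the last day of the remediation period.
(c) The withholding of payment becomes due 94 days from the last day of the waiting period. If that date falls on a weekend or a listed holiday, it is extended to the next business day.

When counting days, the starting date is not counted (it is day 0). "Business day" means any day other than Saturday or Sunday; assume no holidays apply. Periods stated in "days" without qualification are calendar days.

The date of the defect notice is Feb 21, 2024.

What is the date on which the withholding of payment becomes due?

The last day of the remediation period: 7 business days after Wednesday, Feb 21, 2024, skipping weekends — Feb 22, Feb 23, Feb 26, Feb 27, Feb 28, Feb 29, Mar 1 — lands on Friday, Mar 1, 2024.
Adding 20 calendar days to Mar 1, 2024 gives Mar 21, 2024, which is the last day of the waiting period.
The date on which the withholding of payment becomes due: 94 calendar days after Mar 21, 2024 is Jun 23, 2024. That falls on a Sunday, so it rolls to the next business day, Monday, Jun 24, 2024.

Jun 24, 2024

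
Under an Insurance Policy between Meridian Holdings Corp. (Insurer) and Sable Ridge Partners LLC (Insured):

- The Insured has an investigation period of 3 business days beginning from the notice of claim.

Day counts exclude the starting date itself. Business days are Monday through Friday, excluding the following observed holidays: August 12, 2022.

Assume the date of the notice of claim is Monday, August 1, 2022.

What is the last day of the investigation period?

August 4, 2022

The last day of the investigation period: 3 business days after Monday, August 1, 2022, skipping weekends — Aug 2, Aug 3, Aug 4 — lands on Thursday, August 4, 2022.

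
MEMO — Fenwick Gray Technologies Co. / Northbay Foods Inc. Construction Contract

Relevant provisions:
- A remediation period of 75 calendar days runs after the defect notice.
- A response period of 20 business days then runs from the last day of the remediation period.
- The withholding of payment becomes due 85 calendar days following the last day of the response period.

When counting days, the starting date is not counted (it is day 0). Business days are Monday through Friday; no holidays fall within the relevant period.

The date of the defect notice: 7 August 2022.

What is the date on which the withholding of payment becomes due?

11 February 2023

The last day of the remediation period: 7 August 2022 + 75 days = 21 October 2022.
The last day of the response period: counting 20 business days from Friday, 21 October 2022 (Oct 24, Oct 25, Oct 26, Oct 27, …, Nov 16, Nov 17, Nov 18, skipping weekends) reaches Friday, 18 November 2022.
The date on which the withholding of payment becomes due: 18 November 2022 + 85 days = 11 February 2023.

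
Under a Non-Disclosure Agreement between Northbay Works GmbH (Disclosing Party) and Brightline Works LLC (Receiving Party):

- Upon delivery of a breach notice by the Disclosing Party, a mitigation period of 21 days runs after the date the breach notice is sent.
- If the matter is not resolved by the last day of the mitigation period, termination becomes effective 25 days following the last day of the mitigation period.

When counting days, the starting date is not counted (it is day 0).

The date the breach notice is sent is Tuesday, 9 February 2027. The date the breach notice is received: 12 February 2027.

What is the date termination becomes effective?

The last day of the mitigation period: 9 February 2027 + 21 days = 2 March 2027.
The date termination becomes effective: 25 calendar days after 2 March 2027 is 27 March 2027.

27 March 2027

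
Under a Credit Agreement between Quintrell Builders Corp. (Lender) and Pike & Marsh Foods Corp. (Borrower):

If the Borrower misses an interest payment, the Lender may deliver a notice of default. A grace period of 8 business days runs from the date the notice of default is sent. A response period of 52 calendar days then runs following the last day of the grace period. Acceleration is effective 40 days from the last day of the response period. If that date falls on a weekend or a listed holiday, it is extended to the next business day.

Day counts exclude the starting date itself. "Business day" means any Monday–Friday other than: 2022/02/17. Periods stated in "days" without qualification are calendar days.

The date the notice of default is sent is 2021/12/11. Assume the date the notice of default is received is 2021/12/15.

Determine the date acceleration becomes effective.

From Saturday, 2021/12/11, 8 business days (Dec 13, Dec 14, Dec 15, Dec 16, Dec 17, Dec 20, Dec 21, Dec 22, skipping weekends) brings us to Wednesday, 2021/12/22, which is the last day of the grace period.
The last day of the response period: 2021/12/22 + 52 days = 2022/02/12.
The date acceleration becomes effective: 2022/02/12 + 40 days = 2022/03/24. 2022/03/24 is a Thursday and is not a listed holiday, so no roll-forward applies.

2022/03/24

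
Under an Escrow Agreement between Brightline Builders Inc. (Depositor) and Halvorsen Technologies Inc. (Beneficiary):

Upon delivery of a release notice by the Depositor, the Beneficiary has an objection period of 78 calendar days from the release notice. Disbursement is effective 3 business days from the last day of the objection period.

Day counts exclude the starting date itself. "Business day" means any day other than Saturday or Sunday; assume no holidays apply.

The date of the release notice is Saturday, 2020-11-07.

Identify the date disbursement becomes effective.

2021-01-27

Adding 78 calendar days to 2020-11-07 gives 2021-01-24, which is the last day of the objection period.
The date disbursement becomes effective: 3 business days after Sunday, 2021-01-24, skipping weekends — Jan 25, Jan 26, Jan 27 — lands on Wednesday, 2021-01-27.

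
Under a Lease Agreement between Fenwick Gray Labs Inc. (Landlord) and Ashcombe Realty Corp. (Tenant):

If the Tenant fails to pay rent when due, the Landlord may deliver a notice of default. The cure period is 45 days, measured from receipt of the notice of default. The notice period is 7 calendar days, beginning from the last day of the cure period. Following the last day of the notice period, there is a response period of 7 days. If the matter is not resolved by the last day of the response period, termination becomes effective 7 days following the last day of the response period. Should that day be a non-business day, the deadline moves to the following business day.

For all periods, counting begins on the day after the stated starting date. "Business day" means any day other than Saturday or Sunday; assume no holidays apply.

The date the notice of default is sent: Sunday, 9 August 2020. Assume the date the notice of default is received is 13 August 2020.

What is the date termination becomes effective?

19 October 2020

The last day of the cure period: 13 August 2020 + 45 days = 27 September 2020.
The last day of the notice period: 27 September 2020 + 7 days = 4 October 2020.
The last day of the response period: 4 October 2020 + 7 days = 11 October 2020.
The date termination becomes effective: 11 October 2020 + 7 days = 18 October 2020. That falls on a Sunday, so it rolls to the next business day, Monday, 19 October 2020.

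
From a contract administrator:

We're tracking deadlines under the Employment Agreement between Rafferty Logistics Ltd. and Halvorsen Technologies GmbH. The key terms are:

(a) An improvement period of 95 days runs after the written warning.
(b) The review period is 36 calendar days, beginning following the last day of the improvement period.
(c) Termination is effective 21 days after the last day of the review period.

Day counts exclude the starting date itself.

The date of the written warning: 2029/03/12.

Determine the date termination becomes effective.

Adding 95 calendar days to 2029/03/12 gives 2029/06/15, which is the last day of the improvement period.
Adding 36 calendar days to 2029/06/15 gives 2029/07/21, which is the last day of the review period.
Adding 21 calendar days to 2029/07/21 gives 2029/08/11, which is the date termination becomes effective.

2029/08/11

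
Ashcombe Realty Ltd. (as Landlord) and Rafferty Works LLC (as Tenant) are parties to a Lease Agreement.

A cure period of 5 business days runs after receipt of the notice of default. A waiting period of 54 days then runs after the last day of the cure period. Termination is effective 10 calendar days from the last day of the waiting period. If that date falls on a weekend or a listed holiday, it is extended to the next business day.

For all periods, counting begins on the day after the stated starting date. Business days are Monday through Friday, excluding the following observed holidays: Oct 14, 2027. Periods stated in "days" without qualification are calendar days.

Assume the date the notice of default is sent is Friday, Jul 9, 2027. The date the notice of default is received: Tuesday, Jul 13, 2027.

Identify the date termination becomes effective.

The last day of the cure period: 5 business days after Tuesday, Jul 13, 2027, skipping weekends — Jul 14, Jul 15, Jul 16, Jul 19, Jul 20 — lands on Tuesday, Jul 20, 2027.
Adding 54 calendar days to Jul 20, 2027 gives Sep 12, 2027, which is the last day of the waiting period.
Adding 10 calendar days to Sep 12, 2027 gives Sep 22, 2027, which is the date termination becomes effective. Sep 22, 2027 is a Wednesday and is not a listed holiday, so no roll-forward applies.

Sep 22, 2027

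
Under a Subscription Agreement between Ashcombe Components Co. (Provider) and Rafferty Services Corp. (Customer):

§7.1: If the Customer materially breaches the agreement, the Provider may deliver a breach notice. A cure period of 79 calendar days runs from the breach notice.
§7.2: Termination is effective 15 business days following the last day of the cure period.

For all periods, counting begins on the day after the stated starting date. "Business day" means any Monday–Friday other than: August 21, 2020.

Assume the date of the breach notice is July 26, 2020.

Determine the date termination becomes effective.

November 3, 2020

The last day of the cure period: 79 calendar days after July 26, 2020 is October 13, 2020.
The date termination becomes effective: counting 15 business days from Tuesday, October 13, 2020 (Oct 14, Oct 15, Oct 16, Oct 19, …, Oct 30, Nov 2, Nov 3, skipping weekends) reaches Tuesday, November 3, 2020.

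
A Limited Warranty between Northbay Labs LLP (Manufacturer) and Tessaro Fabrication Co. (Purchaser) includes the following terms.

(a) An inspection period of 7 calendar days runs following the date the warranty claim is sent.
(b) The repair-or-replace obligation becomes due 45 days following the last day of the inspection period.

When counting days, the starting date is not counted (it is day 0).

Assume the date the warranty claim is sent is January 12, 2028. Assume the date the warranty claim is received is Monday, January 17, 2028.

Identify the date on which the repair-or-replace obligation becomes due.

March 4, 2028

The last day of the inspection period: January 12, 2028 + 7 days = January 19, 2028.
The date on which the repair-or-replace obligation becomes due: 45 calendar days after January 19, 2028 is March 4, 2028.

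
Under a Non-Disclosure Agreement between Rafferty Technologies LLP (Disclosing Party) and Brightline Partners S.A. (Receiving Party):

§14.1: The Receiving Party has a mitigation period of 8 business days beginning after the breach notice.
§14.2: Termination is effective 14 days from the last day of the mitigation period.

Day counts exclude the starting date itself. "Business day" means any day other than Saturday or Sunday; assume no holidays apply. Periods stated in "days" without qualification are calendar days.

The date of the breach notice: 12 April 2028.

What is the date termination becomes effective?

8 May 2028

From Wednesday, 12 April 2028, 8 business days (Apr 13, Apr 14, Apr 17, Apr 18, Apr 19, Apr 20, Apr 21, Apr 24, skipping weekends) brings us to Monday, 24 April 2028, which is the last day of the mitigation period.
Adding 14 calendar days to 24 April 2028 gives 8 May 2028, which is the date termination becomes effective.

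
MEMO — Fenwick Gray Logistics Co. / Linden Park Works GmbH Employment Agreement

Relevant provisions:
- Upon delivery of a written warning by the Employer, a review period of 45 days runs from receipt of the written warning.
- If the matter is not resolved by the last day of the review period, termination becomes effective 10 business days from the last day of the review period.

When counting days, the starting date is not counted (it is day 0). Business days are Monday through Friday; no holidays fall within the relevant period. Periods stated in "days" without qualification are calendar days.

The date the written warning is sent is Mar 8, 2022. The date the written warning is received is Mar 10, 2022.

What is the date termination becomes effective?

May 6, 2022

The last day of the review period: 45 calendar days after Mar 10, 2022 is Apr 24, 2022.
The date termination becomes effective: counting 10 business days from Sunday, Apr 24, 2022 (Apr 25, Apr 26, Apr 27, Apr 28, Apr 29, May 2, May 3, May 4, May 5, May 6, skipping weekends) reaches Friday, May 6, 2022.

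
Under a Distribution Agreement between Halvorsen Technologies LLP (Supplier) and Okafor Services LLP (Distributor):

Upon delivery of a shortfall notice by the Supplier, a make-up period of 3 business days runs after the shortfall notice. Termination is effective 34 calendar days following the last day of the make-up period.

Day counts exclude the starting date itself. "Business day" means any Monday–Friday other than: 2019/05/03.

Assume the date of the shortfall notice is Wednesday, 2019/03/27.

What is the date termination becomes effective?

2019/05/05

The last day of the make-up period: 3 business days after Wednesday, 2019/03/27, skipping weekends — Mar 28, Mar 29, Apr 1 — lands on Monday, 2019/04/01.
The date termination becomes effective: 34 calendar days after 2019/04/01 is 2019/05/05.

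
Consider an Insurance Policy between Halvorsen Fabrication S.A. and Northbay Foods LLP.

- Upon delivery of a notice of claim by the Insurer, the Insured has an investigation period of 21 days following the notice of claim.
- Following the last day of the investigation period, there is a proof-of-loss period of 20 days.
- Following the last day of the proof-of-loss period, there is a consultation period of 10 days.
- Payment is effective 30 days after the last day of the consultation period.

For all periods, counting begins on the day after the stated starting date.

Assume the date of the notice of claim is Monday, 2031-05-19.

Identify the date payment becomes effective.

The last day of the investigation period: 21 calendar days after 2031-05-19 is 2031-06-09.
The last day of the proof-of-loss period: 2031-06-09 + 20 days = 2031-06-29.
The last day of the consultation period: 10 calendar days after 2031-06-29 is 2031-07-09.
Adding 30 calendar days to 2031-07-09 gives 2031-08-08, which is the date payment becomes effective.

2031-08-08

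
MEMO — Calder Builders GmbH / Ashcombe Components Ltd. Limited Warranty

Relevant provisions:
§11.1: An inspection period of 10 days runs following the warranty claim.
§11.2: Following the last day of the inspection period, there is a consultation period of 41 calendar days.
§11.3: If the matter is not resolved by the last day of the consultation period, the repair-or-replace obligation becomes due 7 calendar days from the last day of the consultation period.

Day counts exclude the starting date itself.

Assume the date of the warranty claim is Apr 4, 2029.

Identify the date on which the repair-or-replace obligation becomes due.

The last day of the inspection period: 10 calendar days after Apr 4, 2029 is Apr 14, 2029.
The last day of the consultation period: 41 calendar days after Apr 14, 2029 is May 25, 2029.
The date on which the repair-or-replace obligation becomes due: May 25, 2029 + 7 days = Jun 1, 2029.

Jun 1, 2029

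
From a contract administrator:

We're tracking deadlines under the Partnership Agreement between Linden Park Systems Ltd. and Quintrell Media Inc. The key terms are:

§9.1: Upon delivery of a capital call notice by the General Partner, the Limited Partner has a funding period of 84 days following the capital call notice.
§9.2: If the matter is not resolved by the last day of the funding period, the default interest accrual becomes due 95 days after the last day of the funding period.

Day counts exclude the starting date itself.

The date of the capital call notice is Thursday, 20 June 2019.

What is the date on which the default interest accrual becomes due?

Adding 84 calendar days to 20 June 2019 gives 12 September 2019, which is the last day of the funding period.
The date on which the default interest accrual becomes due: 12 September 2019 + 95 days = 16 December 2019.

16 December 2019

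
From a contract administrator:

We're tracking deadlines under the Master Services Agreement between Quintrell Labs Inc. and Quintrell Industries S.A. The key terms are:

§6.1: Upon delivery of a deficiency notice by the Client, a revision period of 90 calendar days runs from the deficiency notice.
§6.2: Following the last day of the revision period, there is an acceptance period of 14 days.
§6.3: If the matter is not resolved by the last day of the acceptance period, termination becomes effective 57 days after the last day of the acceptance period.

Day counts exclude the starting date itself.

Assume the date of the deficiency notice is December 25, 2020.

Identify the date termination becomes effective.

June 4, 2021

The last day of the revision period: 90 calendar days after December 25, 2020 is March 25, 2021.
Adding 14 calendar days to March 25, 2021 gives April 8, 2021, which is the last day of the acceptance period.
The date termination becomes effective: 57 calendar days after April 8, 2021 is June 4, 2021.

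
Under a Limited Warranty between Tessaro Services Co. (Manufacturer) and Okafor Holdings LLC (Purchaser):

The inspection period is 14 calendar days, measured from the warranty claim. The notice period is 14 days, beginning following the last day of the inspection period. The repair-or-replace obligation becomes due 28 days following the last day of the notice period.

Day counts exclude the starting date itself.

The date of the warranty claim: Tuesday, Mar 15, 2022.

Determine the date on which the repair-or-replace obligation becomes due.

The last day of the inspection period: 14 calendar days after Mar 15, 2022 is Mar 29, 2022.
The last day of the notice period: 14 calendar days after Mar 29, 2022 is Apr 12, 2022.
The date on which the repair-or-replace obligation becomes due: 28 calendar days after Apr 12, 2022 is May 10, 2022.

May 10, 2022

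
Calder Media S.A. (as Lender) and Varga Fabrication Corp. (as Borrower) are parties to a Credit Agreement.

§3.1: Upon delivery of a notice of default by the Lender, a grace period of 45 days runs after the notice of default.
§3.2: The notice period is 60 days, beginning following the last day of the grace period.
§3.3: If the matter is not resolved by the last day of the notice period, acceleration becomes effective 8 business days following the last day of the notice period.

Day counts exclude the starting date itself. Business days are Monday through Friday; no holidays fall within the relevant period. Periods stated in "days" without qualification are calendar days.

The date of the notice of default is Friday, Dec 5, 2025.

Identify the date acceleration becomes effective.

The last day of the grace period: 45 calendar days after Dec 5, 2025 is Jan 19, 2026.
The last day of the notice period: Jan 19, 2026 + 60 days = Mar 20, 2026.
From Friday, Mar 20, 2026, 8 business days (Mar 23, Mar 24, Mar 25, Mar 26, Mar 27, Mar 30, Mar 31, Apr 1, skipping weekends) brings us to Wednesday, Apr 1, 2026, which is the date acceleration becomes effective.

Apr 1, 2026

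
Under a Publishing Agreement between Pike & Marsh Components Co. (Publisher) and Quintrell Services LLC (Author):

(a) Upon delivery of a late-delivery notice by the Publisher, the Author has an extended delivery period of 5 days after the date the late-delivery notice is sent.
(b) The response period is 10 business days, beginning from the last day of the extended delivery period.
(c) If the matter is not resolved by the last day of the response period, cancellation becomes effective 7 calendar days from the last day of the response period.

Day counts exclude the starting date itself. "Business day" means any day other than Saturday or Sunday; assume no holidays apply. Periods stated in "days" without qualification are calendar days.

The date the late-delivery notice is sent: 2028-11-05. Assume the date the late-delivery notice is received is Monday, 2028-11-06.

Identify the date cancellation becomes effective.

The last day of the extended delivery period: 2028-11-05 + 5 days = 2028-11-10.
The last day of the response period: 10 business days after Friday, 2028-11-10, skipping weekends — Nov 13, Nov 14, Nov 15, Nov 16, Nov 17, Nov 20, Nov 21, Nov 22, Nov 23, Nov 24 — lands on Friday, 2028-11-24.
The date cancellation becomes effective: 7 calendar days after 2028-11-24 is 2028-12-01.

2028-12-01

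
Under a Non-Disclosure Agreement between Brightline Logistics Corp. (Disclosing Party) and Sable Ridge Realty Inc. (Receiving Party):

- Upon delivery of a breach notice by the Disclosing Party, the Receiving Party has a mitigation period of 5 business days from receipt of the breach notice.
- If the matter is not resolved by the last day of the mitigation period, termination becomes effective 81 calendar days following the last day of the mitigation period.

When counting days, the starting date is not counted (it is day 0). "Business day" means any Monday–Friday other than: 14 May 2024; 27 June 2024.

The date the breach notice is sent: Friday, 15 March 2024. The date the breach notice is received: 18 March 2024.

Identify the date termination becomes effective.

14 June 2024

From Monday, 18 March 2024, 5 business days (Mar 19, Mar 20, Mar 21, Mar 22, Mar 25, skipping weekends) brings us to Monday, 25 March 2024, which is the last day of the mitigation period.
The date termination becomes effective: 25 March 2024 + 81 days = 14 June 2024.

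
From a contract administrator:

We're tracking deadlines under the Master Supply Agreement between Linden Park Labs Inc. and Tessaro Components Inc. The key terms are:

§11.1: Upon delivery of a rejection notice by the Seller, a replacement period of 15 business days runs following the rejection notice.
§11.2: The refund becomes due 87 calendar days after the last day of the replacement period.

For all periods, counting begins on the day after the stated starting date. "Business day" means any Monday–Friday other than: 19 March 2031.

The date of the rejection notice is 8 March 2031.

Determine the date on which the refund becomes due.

From Saturday, 8 March 2031, 15 business days (Mar 10, Mar 11, Mar 12, Mar 13, …, Mar 27, Mar 28, Mar 31, skipping weekends and the listed holiday on Mar 19) brings us to Monday, 31 March 2031, which is the last day of the replacement period.
The date on which the refund becomes due: 87 calendar days after 31 March 2031 is 26 June 2031.

26 June 2031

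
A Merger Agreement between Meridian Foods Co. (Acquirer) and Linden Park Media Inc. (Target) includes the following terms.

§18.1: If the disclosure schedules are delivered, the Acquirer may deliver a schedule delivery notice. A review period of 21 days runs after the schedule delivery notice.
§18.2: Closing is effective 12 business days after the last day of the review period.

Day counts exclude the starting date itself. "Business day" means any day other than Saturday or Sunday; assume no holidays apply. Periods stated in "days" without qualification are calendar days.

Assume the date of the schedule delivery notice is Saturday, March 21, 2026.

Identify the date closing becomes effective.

Adding 21 calendar days to March 21, 2026 gives April 11, 2026, which is the last day of the review period.
The date closing becomes effective: 12 business days after Saturday, April 11, 2026, skipping weekends — Apr 13, Apr 14, Apr 15, Apr 16, …, Apr 24, Apr 27, Apr 28 — lands on Tuesday, April 28, 2026.

April 28, 2026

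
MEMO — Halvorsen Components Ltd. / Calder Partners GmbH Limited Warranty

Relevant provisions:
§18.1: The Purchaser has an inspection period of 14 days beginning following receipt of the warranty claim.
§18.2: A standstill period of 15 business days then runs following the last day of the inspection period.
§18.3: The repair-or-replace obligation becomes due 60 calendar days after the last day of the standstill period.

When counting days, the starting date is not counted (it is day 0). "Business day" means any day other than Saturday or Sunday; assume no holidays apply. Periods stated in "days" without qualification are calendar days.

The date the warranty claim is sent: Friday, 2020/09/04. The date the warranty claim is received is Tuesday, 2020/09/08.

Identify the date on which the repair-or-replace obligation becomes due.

The last day of the inspection period: 14 calendar days after 2020/09/08 is 2020/09/22.
The last day of the standstill period: 15 business days after Tuesday, 2020/09/22, skipping weekends — Sep 23, Sep 24, Sep 25, Sep 28, …, Oct 9, Oct 12, Oct 13 — lands on Tuesday, 2020/10/13.
The date on which the repair-or-replace obligation becomes due: 60 calendar days after 2020/10/13 is 2020/12/12.

2020/12/12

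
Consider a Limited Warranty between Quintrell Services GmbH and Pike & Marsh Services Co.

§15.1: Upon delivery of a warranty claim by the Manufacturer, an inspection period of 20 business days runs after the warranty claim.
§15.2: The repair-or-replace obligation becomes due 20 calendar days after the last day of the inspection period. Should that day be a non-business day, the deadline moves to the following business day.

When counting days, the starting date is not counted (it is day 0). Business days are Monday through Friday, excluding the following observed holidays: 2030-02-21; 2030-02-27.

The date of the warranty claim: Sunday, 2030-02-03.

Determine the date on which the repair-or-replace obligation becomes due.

The last day of the inspection period: 20 business days after Sunday, 2030-02-03, skipping weekends and the listed holidays on Feb 21, Feb 27 — Feb 4, Feb 5, Feb 6, Feb 7, …, Mar 1, Mar 4, Mar 5 — lands on Tuesday, 2030-03-05.
Adding 20 calendar days to 2030-03-05 gives 2030-03-25, which is the date on which the repair-or-replace obligation becomes due. 2030-03-25 is a Monday and is not a listed holiday, so no roll-forward applies.

2030-03-25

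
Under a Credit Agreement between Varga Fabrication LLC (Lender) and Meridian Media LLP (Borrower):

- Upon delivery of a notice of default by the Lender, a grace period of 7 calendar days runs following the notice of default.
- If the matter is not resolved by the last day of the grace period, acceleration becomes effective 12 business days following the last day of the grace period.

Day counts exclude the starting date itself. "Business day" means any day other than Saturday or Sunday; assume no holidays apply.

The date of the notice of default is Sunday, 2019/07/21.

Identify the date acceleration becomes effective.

2019/08/13

The last day of the grace period: 2019/07/21 + 7 days = 2019/07/28.
The date acceleration becomes effective: 12 business days after Sunday, 2019/07/28, skipping weekends — Jul 29, Jul 30, Jul 31, Aug 1, …, Aug 9, Aug 12, Aug 13 — lands on Tuesday, 2019/08/13.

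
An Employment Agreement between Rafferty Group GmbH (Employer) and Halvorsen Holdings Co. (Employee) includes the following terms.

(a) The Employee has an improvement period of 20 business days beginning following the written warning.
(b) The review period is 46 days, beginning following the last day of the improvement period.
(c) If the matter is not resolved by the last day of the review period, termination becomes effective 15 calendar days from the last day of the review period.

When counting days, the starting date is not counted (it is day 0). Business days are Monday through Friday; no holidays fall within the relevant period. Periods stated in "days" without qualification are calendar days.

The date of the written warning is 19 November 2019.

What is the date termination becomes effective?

The last day of the improvement period: counting 20 business days from Tuesday, 19 November 2019 (Nov 20, Nov 21, Nov 22, Nov 25, …, Dec 13, Dec 16, Dec 17, skipping weekends) reaches Tuesday, 17 December 2019.
The last day of the review period: 17 December 2019 + 46 days = 1 February 2020.
Adding 15 calendar days to 1 February 2020 gives 16 February 2020, which is the date termination becomes effective.

16 February 2020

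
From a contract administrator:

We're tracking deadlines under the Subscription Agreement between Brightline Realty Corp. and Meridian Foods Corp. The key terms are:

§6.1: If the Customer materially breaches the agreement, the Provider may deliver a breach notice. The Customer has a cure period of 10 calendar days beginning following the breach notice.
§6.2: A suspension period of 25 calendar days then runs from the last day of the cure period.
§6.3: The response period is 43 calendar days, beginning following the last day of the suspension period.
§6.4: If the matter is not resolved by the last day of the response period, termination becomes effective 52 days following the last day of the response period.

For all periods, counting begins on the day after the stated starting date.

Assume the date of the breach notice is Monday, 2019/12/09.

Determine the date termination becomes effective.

2020/04/17

The last day of the cure period: 10 calendar days after 2019/12/09 is 2019/12/19.
The last day of the suspension period: 25 calendar days after 2019/12/19 is 2020/01/13.
Adding 43 calendar days to 2020/01/13 gives 2020/02/25, which is the last day of the response period.
The date termination becomes effective: 52 calendar days after 2020/02/25 is 2020/04/17.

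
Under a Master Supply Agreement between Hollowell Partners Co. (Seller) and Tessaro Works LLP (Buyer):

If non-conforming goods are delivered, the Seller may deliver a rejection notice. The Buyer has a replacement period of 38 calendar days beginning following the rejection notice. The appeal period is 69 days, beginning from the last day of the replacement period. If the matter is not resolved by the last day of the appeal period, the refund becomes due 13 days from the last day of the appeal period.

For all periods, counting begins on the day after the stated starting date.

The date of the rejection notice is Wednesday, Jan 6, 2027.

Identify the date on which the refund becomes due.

The last day of the replacement period: 38 calendar days after Jan 6, 2027 is Feb 13, 2027.
The last day of the appeal period: 69 calendar days after Feb 13, 2027 is Apr 23, 2027.
Adding 13 calendar days to Apr 23, 2027 gives May 6, 2027, which is the date on which the refund becomes due.

May 6, 2027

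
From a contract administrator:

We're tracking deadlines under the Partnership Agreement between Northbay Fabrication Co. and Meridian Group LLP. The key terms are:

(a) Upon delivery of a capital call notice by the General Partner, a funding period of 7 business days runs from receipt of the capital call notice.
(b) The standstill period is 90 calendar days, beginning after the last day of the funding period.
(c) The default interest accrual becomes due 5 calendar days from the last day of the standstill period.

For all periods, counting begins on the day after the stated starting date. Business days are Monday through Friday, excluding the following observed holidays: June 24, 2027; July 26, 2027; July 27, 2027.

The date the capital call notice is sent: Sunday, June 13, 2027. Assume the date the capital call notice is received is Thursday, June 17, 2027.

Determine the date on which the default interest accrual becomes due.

The last day of the funding period: counting 7 business days from Thursday, June 17, 2027 (Jun 18, Jun 21, Jun 22, Jun 23, Jun 25, Jun 28, Jun 29, skipping weekends and the listed holiday on Jun 24) reaches Tuesday, June 29, 2027.
Adding 90 calendar days to June 29, 2027 gives September 27, 2027, which is the last day of the standstill period.
Adding 5 calendar days to September 27, 2027 gives October 2, 2027, which is the date on which the default interest accrual becomes due.

October 2, 2027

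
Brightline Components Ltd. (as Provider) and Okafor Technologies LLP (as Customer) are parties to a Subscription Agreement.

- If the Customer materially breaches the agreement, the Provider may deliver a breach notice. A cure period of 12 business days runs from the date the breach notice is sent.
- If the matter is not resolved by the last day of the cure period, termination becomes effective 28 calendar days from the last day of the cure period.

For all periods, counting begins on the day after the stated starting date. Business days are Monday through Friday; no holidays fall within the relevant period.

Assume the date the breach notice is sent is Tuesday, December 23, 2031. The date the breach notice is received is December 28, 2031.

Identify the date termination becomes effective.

February 5, 2032

The last day of the cure period: counting 12 business days from Tuesday, December 23, 2031 (Dec 24, Dec 25, Dec 26, Dec 29, …, Jan 6, Jan 7, Jan 8, skipping weekends) reaches Thursday, January 8, 2032.
The date termination becomes effective: January 8, 2032 + 28 days = February 5, 2032.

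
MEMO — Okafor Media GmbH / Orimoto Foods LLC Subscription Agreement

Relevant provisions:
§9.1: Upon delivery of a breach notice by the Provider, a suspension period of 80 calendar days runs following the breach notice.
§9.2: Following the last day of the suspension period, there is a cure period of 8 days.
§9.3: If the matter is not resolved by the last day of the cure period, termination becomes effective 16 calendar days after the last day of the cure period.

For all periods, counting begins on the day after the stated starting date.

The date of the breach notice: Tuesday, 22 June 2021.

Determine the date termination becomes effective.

4 October 2021

Adding 80 calendar days to 22 June 2021 gives 10 September 2021, which is the last day of the suspension period.
The last day of the cure period: 10 September 2021 + 8 days = 18 September 2021.
The date termination becomes effective: 18 September 2021 + 16 days = 4 October 2021.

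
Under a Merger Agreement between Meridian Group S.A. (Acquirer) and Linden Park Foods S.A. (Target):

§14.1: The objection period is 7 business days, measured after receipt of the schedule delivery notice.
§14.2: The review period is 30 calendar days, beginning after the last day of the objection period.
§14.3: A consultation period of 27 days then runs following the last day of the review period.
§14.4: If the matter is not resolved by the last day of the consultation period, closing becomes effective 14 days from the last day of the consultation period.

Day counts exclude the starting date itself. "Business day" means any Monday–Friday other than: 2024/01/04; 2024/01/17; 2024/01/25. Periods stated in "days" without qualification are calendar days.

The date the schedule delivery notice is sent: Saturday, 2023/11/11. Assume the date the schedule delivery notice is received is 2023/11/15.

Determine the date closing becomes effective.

From Wednesday, 2023/11/15, 7 business days (Nov 16, Nov 17, Nov 20, Nov 21, Nov 22, Nov 23, Nov 24, skipping weekends) brings us to Friday, 2023/11/24, which is the last day of the objection period.
Adding 30 calendar days to 2023/11/24 gives 2023/12/24, which is the last day of the review period.
The last day of the consultation period: 2023/12/24 + 27 days = 2024/01/20.
Adding 14 calendar days to 2024/01/20 gives 2024/02/03, which is the date closing becomes effective.

2024/02/03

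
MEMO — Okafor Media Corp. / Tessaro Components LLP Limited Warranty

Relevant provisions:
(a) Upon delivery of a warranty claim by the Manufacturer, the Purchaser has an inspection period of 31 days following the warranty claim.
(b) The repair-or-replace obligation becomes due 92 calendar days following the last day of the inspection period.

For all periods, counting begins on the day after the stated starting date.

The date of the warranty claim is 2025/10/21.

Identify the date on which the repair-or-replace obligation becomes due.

2026/02/21

Adding 31 calendar days to 2025/10/21 gives 2025/11/21, which is the last day of the inspection period.
The date on which the repair-or-replace obligation becomes due: 2025/11/21 + 92 days = 2026/02/21.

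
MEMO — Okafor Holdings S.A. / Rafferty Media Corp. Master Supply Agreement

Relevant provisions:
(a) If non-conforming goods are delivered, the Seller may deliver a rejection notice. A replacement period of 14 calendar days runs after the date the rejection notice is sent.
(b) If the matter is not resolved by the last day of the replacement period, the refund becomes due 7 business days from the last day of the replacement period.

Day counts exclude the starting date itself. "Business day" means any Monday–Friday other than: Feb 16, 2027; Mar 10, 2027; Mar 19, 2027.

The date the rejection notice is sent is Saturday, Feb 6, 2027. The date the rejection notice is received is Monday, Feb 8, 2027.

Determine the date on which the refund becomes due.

Adding 14 calendar days to Feb 6, 2027 gives Feb 20, 2027, which is the last day of the replacement period.
The date on which the refund becomes due: 7 business days after Saturday, Feb 20, 2027, skipping weekends — Feb 22, Feb 23, Feb 24, Feb 25, Feb 26, Mar 1, Mar 2 — lands on Tuesday, Mar 2, 2027.

Mar 2, 2027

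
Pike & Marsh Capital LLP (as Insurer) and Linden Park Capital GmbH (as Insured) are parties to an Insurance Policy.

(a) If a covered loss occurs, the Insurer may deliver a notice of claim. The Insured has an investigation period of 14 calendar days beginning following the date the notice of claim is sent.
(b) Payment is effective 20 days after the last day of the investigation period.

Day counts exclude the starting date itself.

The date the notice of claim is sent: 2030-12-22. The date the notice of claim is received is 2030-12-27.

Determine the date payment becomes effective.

2031-01-25

The last day of the investigation period: 14 calendar days after 2030-12-22 is 2031-01-05.
The date payment becomes effective: 20 calendar days after 2031-01-05 is 2031-01-25.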